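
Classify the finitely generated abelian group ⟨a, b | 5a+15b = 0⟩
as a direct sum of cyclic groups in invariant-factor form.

rank_ℚ(R)=1; free=2−1=1
SNF(R) diag = [5] → torsion [5]

Answer: M ≅ ℤ^1 ⊕ ℤ/5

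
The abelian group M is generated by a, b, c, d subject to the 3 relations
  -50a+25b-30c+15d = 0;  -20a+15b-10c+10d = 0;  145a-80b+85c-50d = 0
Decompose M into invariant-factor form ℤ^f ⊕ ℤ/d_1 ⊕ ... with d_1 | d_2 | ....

Answer: M ≅ ℤ^1 ⊕ ℤ/5 ⊕ ℤ/5 ⊕ ℤ/5

Derivation:
rank_ℚ(R)=3; free=4−3=1
SNF(R) diag = [5, 5, 5] → torsion [5, 5, 5]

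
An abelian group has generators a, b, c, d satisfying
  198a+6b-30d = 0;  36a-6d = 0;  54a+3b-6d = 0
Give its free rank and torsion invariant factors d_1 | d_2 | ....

Answer: M ≅ ℤ^1 ⊕ ℤ/3 ⊕ ℤ/6 ⊕ ℤ/18

Derivation:
rank_ℚ(R)=3; free=4−3=1
SNF(R) diag = [3, 6, 18] → torsion [3, 6, 18]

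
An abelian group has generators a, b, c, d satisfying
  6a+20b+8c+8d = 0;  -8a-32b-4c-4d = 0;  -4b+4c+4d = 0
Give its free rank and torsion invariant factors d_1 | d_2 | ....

Answer: M ≅ ℤ^1 ⊕ ℤ/2 ⊕ ℤ/4 ⊕ ℤ/4

Derivation:
rank_ℚ(R)=3; free=4−3=1
SNF(R) diag = [2, 4, 4] → torsion [2, 4, 4]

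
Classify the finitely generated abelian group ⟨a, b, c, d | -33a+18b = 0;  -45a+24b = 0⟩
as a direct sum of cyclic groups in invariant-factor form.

rank_ℚ(R)=2; free=4−2=2
SNF(R) diag = [3, 6] → torsion [3, 6]

Answer: M ≅ ℤ^2 ⊕ ℤ/3 ⊕ ℤ/6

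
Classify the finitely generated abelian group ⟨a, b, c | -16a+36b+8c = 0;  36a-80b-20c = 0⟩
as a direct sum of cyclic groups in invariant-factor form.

rank_ℚ(R)=2; free=3−2=1
SNF(R) diag = [4, 4] → torsion [4, 4]

Answer: M ≅ ℤ^1 ⊕ ℤ/4 ⊕ ℤ/4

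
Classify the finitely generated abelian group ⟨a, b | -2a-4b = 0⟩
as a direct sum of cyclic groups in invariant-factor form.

rank_ℚ(R)=1; free=2−1=1
SNF(R) diag = [2] → torsion [2]

Answer: M ≅ ℤ^1 ⊕ ℤ/2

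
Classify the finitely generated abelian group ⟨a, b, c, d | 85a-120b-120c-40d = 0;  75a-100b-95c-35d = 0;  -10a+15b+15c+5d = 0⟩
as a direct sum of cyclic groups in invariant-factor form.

Answer: M ≅ ℤ^1 ⊕ ℤ/5 ⊕ ℤ/5 ⊕ ℤ/5

Derivation:
rank_ℚ(R)=3; free=4−3=1
SNF(R) diag = [5, 5, 5] → torsion [5, 5, 5]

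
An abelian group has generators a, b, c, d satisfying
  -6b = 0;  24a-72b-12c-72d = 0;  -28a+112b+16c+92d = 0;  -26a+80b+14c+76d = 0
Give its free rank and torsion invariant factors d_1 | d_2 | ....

Answer: M ≅ ℤ/2 ⊕ ℤ/6 ⊕ ℤ/12 ⊕ ℤ/12

Derivation:
rank_ℚ(R)=4; free=4−4=0
SNF(R) diag = [2, 6, 12, 12] → torsion [2, 6, 12, 12]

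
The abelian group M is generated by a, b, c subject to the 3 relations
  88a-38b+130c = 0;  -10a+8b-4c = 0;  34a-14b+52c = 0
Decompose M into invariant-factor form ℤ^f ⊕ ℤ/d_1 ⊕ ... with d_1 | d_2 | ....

rank_ℚ(R)=3; free=3−3=0
SNF(R) diag = [2, 6, 6] → torsion [2, 6, 6]

Answer: M ≅ ℤ/2 ⊕ ℤ/6 ⊕ ℤ/6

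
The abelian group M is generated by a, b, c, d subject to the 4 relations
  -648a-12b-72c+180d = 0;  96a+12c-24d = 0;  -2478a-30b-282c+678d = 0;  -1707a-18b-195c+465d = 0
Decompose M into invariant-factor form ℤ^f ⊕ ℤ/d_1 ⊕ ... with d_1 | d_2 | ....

Answer: M ≅ ℤ/3 ⊕ ℤ/6 ⊕ ℤ/12 ⊕ ℤ/36

Derivation:
rank_ℚ(R)=4; free=4−4=0
SNF(R) diag = [3, 6, 12, 36] → torsion [3, 6, 12, 36]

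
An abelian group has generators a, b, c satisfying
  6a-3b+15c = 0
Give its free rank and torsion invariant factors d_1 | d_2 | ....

Answer: M ≅ ℤ^2 ⊕ ℤ/3

Derivation:
rank_ℚ(R)=1; free=3−1=2
SNF(R) diag = [3] → torsion [3]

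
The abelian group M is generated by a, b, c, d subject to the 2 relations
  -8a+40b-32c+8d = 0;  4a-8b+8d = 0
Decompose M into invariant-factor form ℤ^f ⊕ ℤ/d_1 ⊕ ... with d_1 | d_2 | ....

Answer: M ≅ ℤ^2 ⊕ ℤ/4 ⊕ ℤ/8

Derivation:
rank_ℚ(R)=2; free=4−2=2
SNF(R) diag = [4, 8] → torsion [4, 8]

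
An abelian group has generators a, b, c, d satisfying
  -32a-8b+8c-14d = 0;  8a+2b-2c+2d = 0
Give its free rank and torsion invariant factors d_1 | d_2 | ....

rank_ℚ(R)=2; free=4−2=2
SNF(R) diag = [2, 6] → torsion [2, 6]

Answer: M ≅ ℤ^2 ⊕ ℤ/2 ⊕ ℤ/6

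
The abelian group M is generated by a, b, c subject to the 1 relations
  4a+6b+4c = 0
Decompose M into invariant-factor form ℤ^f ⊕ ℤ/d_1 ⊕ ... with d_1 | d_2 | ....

Answer: M ≅ ℤ^2 ⊕ ℤ/2

Derivation:
rank_ℚ(R)=1; free=3−1=2
SNF(R) diag = [2] → torsion [2]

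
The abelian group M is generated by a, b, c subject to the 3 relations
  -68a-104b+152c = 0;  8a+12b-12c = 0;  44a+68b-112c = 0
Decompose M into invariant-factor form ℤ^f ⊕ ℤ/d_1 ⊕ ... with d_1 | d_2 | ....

rank_ℚ(R)=3; free=3−3=0
SNF(R) diag = [4, 4, 4] → torsion [4, 4, 4]

Answer: M ≅ ℤ/4 ⊕ ℤ/4 ⊕ ℤ/4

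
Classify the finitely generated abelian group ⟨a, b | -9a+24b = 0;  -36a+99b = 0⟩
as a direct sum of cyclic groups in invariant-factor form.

Answer: M ≅ ℤ/3 ⊕ ℤ/9

Derivation:
rank_ℚ(R)=2; free=2−2=0
SNF(R) diag = [3, 9] → torsion [3, 9]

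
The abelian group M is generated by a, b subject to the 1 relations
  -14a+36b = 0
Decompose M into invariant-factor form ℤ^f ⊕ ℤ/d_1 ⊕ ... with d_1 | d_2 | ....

rank_ℚ(R)=1; free=2−1=1
SNF(R) diag = [2] → torsion [2]

Answer: M ≅ ℤ^1 ⊕ ℤ/2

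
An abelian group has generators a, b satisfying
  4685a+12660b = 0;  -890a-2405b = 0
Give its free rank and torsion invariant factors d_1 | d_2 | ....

Answer: M ≅ ℤ/5 ⊕ ℤ/5

Derivation:
rank_ℚ(R)=2; free=2−2=0
SNF(R) diag = [5, 5] → torsion [5, 5]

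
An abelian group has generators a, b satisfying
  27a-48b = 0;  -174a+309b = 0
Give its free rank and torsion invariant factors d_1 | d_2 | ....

rank_ℚ(R)=2; free=2−2=0
SNF(R) diag = [3, 3] → torsion [3, 3]

Answer: M ≅ ℤ/3 ⊕ ℤ/3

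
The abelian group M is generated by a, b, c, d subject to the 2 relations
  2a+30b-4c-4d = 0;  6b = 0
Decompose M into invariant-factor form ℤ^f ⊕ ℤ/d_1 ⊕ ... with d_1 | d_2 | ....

Answer: M ≅ ℤ^2 ⊕ ℤ/2 ⊕ ℤ/6

Derivation:
rank_ℚ(R)=2; free=4−2=2
SNF(R) diag = [2, 6] → torsion [2, 6]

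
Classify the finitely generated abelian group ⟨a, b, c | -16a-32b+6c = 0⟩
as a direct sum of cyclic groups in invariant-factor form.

Answer: M ≅ ℤ^2 ⊕ ℤ/2

Derivation:
rank_ℚ(R)=1; free=3−1=2
SNF(R) diag = [2] → torsion [2]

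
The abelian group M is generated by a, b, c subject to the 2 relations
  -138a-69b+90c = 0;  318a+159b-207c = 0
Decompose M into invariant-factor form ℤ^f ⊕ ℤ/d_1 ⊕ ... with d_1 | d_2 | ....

rank_ℚ(R)=2; free=3−2=1
SNF(R) diag = [3, 9] → torsion [3, 9]

Answer: M ≅ ℤ^1 ⊕ ℤ/3 ⊕ ℤ/9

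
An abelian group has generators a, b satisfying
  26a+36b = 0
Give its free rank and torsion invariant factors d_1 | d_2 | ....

Answer: M ≅ ℤ^1 ⊕ ℤ/2

Derivation:
rank_ℚ(R)=1; free=2−1=1
SNF(R) diag = [2] → torsion [2]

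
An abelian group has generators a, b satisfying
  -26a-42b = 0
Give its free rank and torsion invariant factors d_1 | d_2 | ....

Answer: M ≅ ℤ^1 ⊕ ℤ/2

Derivation:
rank_ℚ(R)=1; free=2−1=1
SNF(R) diag = [2] → torsion [2]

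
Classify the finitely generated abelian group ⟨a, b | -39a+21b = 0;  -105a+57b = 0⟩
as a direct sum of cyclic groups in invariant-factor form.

Answer: M ≅ ℤ/3 ⊕ ℤ/6

Derivation:
rank_ℚ(R)=2; free=2−2=0
SNF(R) diag = [3, 6] → torsion [3, 6]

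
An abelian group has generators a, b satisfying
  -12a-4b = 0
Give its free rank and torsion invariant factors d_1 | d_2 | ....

rank_ℚ(R)=1; free=2−1=1
SNF(R) diag = [4] → torsion [4]

Answer: M ≅ ℤ^1 ⊕ ℤ/4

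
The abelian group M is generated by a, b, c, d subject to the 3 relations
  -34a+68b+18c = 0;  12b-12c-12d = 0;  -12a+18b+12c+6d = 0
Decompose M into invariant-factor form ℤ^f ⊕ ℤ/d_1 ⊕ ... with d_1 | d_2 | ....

Answer: M ≅ ℤ^1 ⊕ ℤ/2 ⊕ ℤ/6 ⊕ ℤ/12

Derivation:
rank_ℚ(R)=3; free=4−3=1
SNF(R) diag = [2, 6, 12] → torsion [2, 6, 12]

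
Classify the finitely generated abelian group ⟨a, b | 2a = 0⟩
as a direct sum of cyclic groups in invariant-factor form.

Answer: M ≅ ℤ^1 ⊕ ℤ/2

Derivation:
rank_ℚ(R)=1; free=2−1=1
SNF(R) diag = [2] → torsion [2]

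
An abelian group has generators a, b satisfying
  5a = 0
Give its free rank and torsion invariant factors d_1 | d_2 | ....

rank_ℚ(R)=1; free=2−1=1
SNF(R) diag = [5] → torsion [5]

Answer: M ≅ ℤ^1 ⊕ ℤ/5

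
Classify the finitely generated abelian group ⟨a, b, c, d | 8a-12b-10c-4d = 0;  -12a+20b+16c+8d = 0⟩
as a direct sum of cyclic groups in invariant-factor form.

Answer: M ≅ ℤ^2 ⊕ ℤ/2 ⊕ ℤ/4

Derivation:
rank_ℚ(R)=2; free=4−2=2
SNF(R) diag = [2, 4] → torsion [2, 4]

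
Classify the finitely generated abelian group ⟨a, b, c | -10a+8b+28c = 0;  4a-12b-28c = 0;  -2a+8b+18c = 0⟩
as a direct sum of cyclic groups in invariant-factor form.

Answer: M ≅ ℤ/2 ⊕ ℤ/2 ⊕ ℤ/4

Derivation:
rank_ℚ(R)=3; free=3−3=0
SNF(R) diag = [2, 2, 4] → torsion [2, 2, 4]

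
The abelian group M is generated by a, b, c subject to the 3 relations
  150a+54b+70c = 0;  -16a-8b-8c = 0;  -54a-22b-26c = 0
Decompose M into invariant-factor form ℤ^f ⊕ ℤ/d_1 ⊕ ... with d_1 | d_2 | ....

rank_ℚ(R)=3; free=3−3=0
SNF(R) diag = [2, 4, 8] → torsion [2, 4, 8]

Answer: M ≅ ℤ/2 ⊕ ℤ/4 ⊕ ℤ/8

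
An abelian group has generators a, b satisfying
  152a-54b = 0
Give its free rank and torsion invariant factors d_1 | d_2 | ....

Answer: M ≅ ℤ^1 ⊕ ℤ/2

Derivation:
rank_ℚ(R)=1; free=2−1=1
SNF(R) diag = [2] → torsion [2]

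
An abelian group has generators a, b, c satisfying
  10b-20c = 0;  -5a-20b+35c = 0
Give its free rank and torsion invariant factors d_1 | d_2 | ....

Answer: M ≅ ℤ^1 ⊕ ℤ/5 ⊕ ℤ/10

Derivation:
rank_ℚ(R)=2; free=3−2=1
SNF(R) diag = [5, 10] → torsion [5, 10]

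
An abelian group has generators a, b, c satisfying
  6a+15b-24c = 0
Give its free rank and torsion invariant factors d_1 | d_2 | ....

Answer: M ≅ ℤ^2 ⊕ ℤ/3

Derivation:
rank_ℚ(R)=1; free=3−1=2
SNF(R) diag = [3] → torsion [3]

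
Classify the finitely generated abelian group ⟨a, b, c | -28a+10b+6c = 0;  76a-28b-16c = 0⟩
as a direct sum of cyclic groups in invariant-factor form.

Answer: M ≅ ℤ^1 ⊕ ℤ/2 ⊕ ℤ/4

Derivation:
rank_ℚ(R)=2; free=3−2=1
SNF(R) diag = [2, 4] → torsion [2, 4]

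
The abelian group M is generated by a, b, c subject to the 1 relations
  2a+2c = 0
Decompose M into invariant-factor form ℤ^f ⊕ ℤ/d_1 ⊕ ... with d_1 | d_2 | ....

Answer: M ≅ ℤ^2 ⊕ ℤ/2

Derivation:
rank_ℚ(R)=1; free=3−1=2
SNF(R) diag = [2] → torsion [2]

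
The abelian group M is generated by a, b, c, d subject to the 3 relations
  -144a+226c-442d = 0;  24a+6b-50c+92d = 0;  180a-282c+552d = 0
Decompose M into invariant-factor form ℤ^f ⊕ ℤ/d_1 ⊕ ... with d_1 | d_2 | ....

Answer: M ≅ ℤ^1 ⊕ ℤ/2 ⊕ ℤ/6 ⊕ ℤ/18

Derivation:
rank_ℚ(R)=3; free=4−3=1
SNF(R) diag = [2, 6, 18] → torsion [2, 6, 18]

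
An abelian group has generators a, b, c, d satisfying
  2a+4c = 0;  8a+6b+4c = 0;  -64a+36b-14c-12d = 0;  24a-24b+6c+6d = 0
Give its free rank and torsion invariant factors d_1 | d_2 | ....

rank_ℚ(R)=4; free=4−4=0
SNF(R) diag = [2, 6, 6, 6] → torsion [2, 6, 6, 6]

Answer: M ≅ ℤ/2 ⊕ ℤ/6 ⊕ ℤ/6 ⊕ ℤ/6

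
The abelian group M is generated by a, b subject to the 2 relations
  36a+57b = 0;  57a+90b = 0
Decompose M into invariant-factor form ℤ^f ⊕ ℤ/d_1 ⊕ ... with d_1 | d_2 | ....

rank_ℚ(R)=2; free=2−2=0
SNF(R) diag = [3, 3] → torsion [3, 3]

Answer: M ≅ ℤ/3 ⊕ ℤ/3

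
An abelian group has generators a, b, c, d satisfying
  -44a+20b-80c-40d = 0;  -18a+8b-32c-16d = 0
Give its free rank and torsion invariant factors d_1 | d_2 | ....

rank_ℚ(R)=2; free=4−2=2
SNF(R) diag = [2, 4] → torsion [2, 4]

Answer: M ≅ ℤ^2 ⊕ ℤ/2 ⊕ ℤ/4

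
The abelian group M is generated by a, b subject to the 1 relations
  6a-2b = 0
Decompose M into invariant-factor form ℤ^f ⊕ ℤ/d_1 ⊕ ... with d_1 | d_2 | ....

Answer: M ≅ ℤ^1 ⊕ ℤ/2

Derivation:
rank_ℚ(R)=1; free=2−1=1
SNF(R) diag = [2] → torsion [2]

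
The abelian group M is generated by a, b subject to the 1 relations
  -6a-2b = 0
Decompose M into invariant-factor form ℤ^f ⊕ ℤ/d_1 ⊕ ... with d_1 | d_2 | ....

Answer: M ≅ ℤ^1 ⊕ ℤ/2

Derivation:
rank_ℚ(R)=1; free=2−1=1
SNF(R) diag = [2] → torsion [2]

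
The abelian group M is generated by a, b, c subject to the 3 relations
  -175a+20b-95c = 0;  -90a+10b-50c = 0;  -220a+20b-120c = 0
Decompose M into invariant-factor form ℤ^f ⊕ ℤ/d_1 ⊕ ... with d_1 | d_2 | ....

Answer: M ≅ ℤ/5 ⊕ ℤ/10 ⊕ ℤ/20

Derivation:
rank_ℚ(R)=3; free=3−3=0
SNF(R) diag = [5, 10, 20] → torsion [5, 10, 20]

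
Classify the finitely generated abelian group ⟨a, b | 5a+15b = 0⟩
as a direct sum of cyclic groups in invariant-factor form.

Answer: M ≅ ℤ^1 ⊕ ℤ/5

Derivation:
rank_ℚ(R)=1; free=2−1=1
SNF(R) diag = [5] → torsion [5]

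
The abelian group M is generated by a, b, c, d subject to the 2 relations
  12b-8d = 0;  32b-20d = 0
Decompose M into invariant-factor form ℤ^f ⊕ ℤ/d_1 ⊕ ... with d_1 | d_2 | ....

rank_ℚ(R)=2; free=4−2=2
SNF(R) diag = [4, 4] → torsion [4, 4]

Answer: M ≅ ℤ^2 ⊕ ℤ/4 ⊕ ℤ/4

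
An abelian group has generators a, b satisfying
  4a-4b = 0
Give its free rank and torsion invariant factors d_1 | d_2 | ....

rank_ℚ(R)=1; free=2−1=1
SNF(R) diag = [4] → torsion [4]

Answer: M ≅ ℤ^1 ⊕ ℤ/4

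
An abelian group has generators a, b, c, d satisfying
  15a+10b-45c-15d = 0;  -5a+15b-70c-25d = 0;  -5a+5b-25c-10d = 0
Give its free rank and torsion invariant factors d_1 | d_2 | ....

rank_ℚ(R)=3; free=4−3=1
SNF(R) diag = [5, 5, 15] → torsion [5, 5, 15]

Answer: M ≅ ℤ^1 ⊕ ℤ/5 ⊕ ℤ/5 ⊕ ℤ/15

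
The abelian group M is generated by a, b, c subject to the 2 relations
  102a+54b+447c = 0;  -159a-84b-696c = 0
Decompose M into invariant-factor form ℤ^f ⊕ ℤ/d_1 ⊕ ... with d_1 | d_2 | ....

Answer: M ≅ ℤ^1 ⊕ ℤ/3 ⊕ ℤ/3

Derivation:
rank_ℚ(R)=2; free=3−2=1
SNF(R) diag = [3, 3] → torsion [3, 3]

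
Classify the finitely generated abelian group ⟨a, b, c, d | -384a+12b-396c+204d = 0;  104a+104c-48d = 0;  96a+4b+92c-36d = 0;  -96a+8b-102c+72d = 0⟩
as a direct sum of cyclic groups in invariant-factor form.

rank_ℚ(R)=4; free=4−4=0
SNF(R) diag = [2, 4, 8, 24] → torsion [2, 4, 8, 24]

Answer: M ≅ ℤ/2 ⊕ ℤ/4 ⊕ ℤ/8 ⊕ ℤ/24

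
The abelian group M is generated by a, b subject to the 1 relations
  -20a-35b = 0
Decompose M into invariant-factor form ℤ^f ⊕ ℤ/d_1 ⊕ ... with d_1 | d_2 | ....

rank_ℚ(R)=1; free=2−1=1
SNF(R) diag = [5] → torsion [5]

Answer: M ≅ ℤ^1 ⊕ ℤ/5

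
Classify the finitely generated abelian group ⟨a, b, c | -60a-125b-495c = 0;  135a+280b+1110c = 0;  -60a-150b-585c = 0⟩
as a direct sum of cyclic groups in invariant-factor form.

rank_ℚ(R)=3; free=3−3=0
SNF(R) diag = [5, 15, 15] → torsion [5, 15, 15]

Answer: M ≅ ℤ/5 ⊕ ℤ/15 ⊕ ℤ/15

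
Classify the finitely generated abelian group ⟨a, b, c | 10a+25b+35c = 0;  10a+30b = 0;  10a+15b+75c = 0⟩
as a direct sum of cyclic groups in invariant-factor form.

Answer: M ≅ ℤ/5 ⊕ ℤ/10 ⊕ ℤ/30

Derivation:
rank_ℚ(R)=3; free=3−3=0
SNF(R) diag = [5, 10, 30] → torsion [5, 10, 30]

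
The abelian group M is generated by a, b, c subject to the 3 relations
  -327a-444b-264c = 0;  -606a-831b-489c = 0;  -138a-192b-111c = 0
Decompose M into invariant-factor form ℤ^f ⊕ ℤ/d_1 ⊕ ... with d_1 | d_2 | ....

rank_ℚ(R)=3; free=3−3=0
SNF(R) diag = [3, 9, 27] → torsion [3, 9, 27]

Answer: M ≅ ℤ/3 ⊕ ℤ/9 ⊕ ℤ/27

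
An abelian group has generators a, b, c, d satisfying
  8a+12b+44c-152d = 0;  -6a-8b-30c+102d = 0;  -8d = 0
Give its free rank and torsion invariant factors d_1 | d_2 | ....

rank_ℚ(R)=3; free=4−3=1
SNF(R) diag = [2, 4, 8] → torsion [2, 4, 8]

Answer: M ≅ ℤ^1 ⊕ ℤ/2 ⊕ ℤ/4 ⊕ ℤ/8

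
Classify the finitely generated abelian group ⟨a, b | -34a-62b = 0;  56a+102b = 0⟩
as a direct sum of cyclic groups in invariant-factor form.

rank_ℚ(R)=2; free=2−2=0
SNF(R) diag = [2, 2] → torsion [2, 2]

Answer: M ≅ ℤ/2 ⊕ ℤ/2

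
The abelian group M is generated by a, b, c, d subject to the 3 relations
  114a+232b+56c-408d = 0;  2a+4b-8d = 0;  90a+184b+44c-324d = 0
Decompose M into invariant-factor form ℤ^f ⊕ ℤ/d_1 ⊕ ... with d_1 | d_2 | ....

Answer: M ≅ ℤ^1 ⊕ ℤ/2 ⊕ ℤ/4 ⊕ ℤ/12

Derivation:
rank_ℚ(R)=3; free=4−3=1
SNF(R) diag = [2, 4, 12] → torsion [2, 4, 12]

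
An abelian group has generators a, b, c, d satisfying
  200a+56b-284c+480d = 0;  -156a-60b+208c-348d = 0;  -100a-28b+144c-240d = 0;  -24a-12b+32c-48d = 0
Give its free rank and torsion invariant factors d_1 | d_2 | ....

rank_ℚ(R)=4; free=4−4=0
SNF(R) diag = [4, 4, 12, 36] → torsion [4, 4, 12, 36]

Answer: M ≅ ℤ/4 ⊕ ℤ/4 ⊕ ℤ/12 ⊕ ℤ/36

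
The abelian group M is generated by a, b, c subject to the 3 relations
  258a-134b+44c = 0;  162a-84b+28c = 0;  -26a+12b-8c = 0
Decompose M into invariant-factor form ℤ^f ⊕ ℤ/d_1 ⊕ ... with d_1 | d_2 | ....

rank_ℚ(R)=3; free=3−3=0
SNF(R) diag = [2, 2, 4] → torsion [2, 2, 4]

Answer: M ≅ ℤ/2 ⊕ ℤ/2 ⊕ ℤ/4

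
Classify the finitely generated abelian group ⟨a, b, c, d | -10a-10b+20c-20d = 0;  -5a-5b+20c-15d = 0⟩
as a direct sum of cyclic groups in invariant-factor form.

rank_ℚ(R)=2; free=4−2=2
SNF(R) diag = [5, 10] → torsion [5, 10]

Answer: M ≅ ℤ^2 ⊕ ℤ/5 ⊕ ℤ/10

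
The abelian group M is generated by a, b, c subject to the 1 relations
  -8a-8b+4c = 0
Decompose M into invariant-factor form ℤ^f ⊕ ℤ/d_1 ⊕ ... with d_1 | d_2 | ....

Answer: M ≅ ℤ^2 ⊕ ℤ/4

Derivation:
rank_ℚ(R)=1; free=3−1=2
SNF(R) diag = [4] → torsion [4]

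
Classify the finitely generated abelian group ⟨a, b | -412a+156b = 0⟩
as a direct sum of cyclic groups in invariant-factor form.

Answer: M ≅ ℤ^1 ⊕ ℤ/4

Derivation:
rank_ℚ(R)=1; free=2−1=1
SNF(R) diag = [4] → torsion [4]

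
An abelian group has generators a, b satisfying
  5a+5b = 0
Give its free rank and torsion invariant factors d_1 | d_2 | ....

Answer: M ≅ ℤ^1 ⊕ ℤ/5

Derivation:
rank_ℚ(R)=1; free=2−1=1
SNF(R) diag = [5] → torsion [5]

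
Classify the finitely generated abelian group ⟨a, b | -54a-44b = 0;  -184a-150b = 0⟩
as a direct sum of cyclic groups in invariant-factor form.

rank_ℚ(R)=2; free=2−2=0
SNF(R) diag = [2, 2] → torsion [2, 2]

Answer: M ≅ ℤ/2 ⊕ ℤ/2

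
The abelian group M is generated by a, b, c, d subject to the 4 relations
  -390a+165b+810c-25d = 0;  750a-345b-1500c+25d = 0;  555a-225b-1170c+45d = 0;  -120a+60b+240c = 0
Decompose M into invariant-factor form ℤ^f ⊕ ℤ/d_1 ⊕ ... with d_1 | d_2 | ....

Answer: M ≅ ℤ/5 ⊕ ℤ/15 ⊕ ℤ/30 ⊕ ℤ/60

Derivation:
rank_ℚ(R)=4; free=4−4=0
SNF(R) diag = [5, 15, 30, 60] → torsion [5, 15, 30, 60]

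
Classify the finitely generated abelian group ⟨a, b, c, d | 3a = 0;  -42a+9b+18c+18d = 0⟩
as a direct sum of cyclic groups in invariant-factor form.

rank_ℚ(R)=2; free=4−2=2
SNF(R) diag = [3, 9] → torsion [3, 9]

Answer: M ≅ ℤ^2 ⊕ ℤ/3 ⊕ ℤ/9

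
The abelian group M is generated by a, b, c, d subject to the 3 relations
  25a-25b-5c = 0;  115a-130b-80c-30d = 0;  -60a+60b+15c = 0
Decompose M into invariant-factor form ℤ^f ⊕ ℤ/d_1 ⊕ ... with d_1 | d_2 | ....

rank_ℚ(R)=3; free=4−3=1
SNF(R) diag = [5, 15, 15] → torsion [5, 15, 15]

Answer: M ≅ ℤ^1 ⊕ ℤ/5 ⊕ ℤ/15 ⊕ ℤ/15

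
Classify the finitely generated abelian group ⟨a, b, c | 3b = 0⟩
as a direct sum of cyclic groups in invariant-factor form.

Answer: M ≅ ℤ^2 ⊕ ℤ/3

Derivation:
rank_ℚ(R)=1; free=3−1=2
SNF(R) diag = [3] → torsion [3]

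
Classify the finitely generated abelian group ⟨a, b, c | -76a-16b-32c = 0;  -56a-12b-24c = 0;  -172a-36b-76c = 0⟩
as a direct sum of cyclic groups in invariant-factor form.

rank_ℚ(R)=3; free=3−3=0
SNF(R) diag = [4, 4, 4] → torsion [4, 4, 4]

Answer: M ≅ ℤ/4 ⊕ ℤ/4 ⊕ ℤ/4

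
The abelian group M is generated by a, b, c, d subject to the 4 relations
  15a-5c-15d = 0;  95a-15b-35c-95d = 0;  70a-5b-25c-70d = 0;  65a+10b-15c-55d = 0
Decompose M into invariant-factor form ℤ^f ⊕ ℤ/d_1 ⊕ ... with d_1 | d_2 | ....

Answer: M ≅ ℤ/5 ⊕ ℤ/5 ⊕ ℤ/5 ⊕ ℤ/10

Derivation:
rank_ℚ(R)=4; free=4−4=0
SNF(R) diag = [5, 5, 5, 10] → torsion [5, 5, 5, 10]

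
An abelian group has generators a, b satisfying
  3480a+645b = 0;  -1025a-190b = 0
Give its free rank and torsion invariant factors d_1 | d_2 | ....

rank_ℚ(R)=2; free=2−2=0
SNF(R) diag = [5, 15] → torsion [5, 15]

Answer: M ≅ ℤ/5 ⊕ ℤ/15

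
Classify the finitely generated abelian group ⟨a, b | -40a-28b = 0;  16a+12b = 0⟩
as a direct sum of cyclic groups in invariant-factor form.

rank_ℚ(R)=2; free=2−2=0
SNF(R) diag = [4, 8] → torsion [4, 8]

Answer: M ≅ ℤ/4 ⊕ ℤ/8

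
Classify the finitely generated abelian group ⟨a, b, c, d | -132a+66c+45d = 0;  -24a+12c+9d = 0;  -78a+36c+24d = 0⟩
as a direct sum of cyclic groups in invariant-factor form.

Answer: M ≅ ℤ^1 ⊕ ℤ/3 ⊕ ℤ/6 ⊕ ℤ/18

Derivation:
rank_ℚ(R)=3; free=4−3=1
SNF(R) diag = [3, 6, 18] → torsion [3, 6, 18]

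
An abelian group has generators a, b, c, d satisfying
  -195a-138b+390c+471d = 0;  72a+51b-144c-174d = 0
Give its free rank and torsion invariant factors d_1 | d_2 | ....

rank_ℚ(R)=2; free=4−2=2
SNF(R) diag = [3, 3] → torsion [3, 3]

Answer: M ≅ ℤ^2 ⊕ ℤ/3 ⊕ ℤ/3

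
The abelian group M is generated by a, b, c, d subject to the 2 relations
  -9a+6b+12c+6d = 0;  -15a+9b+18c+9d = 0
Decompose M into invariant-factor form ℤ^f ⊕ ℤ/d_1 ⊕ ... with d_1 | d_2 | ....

rank_ℚ(R)=2; free=4−2=2
SNF(R) diag = [3, 3] → torsion [3, 3]

Answer: M ≅ ℤ^2 ⊕ ℤ/3 ⊕ ℤ/3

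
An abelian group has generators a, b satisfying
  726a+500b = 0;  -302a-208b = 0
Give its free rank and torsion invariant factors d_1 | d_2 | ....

rank_ℚ(R)=2; free=2−2=0
SNF(R) diag = [2, 4] → torsion [2, 4]

Answer: M ≅ ℤ/2 ⊕ ℤ/4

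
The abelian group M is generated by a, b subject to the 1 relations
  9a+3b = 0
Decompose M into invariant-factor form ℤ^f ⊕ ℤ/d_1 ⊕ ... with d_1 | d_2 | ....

rank_ℚ(R)=1; free=2−1=1
SNF(R) diag = [3] → torsion [3]

Answer: M ≅ ℤ^1 ⊕ ℤ/3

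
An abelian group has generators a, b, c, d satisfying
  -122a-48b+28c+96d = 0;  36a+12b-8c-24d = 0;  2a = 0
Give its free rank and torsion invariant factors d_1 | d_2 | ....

rank_ℚ(R)=3; free=4−3=1
SNF(R) diag = [2, 4, 12] → torsion [2, 4, 12]

Answer: M ≅ ℤ^1 ⊕ ℤ/2 ⊕ ℤ/4 ⊕ ℤ/12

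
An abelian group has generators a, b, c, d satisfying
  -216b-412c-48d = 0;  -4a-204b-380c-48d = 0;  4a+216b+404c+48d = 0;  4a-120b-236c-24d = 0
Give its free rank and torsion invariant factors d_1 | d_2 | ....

Answer: M ≅ ℤ/4 ⊕ ℤ/4 ⊕ ℤ/12 ⊕ ℤ/24

Derivation:
rank_ℚ(R)=4; free=4−4=0
SNF(R) diag = [4, 4, 12, 24] → torsion [4, 4, 12, 24]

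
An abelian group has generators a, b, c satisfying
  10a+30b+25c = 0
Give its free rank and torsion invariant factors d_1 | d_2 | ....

rank_ℚ(R)=1; free=3−1=2
SNF(R) diag = [5] → torsion [5]

Answer: M ≅ ℤ^2 ⊕ ℤ/5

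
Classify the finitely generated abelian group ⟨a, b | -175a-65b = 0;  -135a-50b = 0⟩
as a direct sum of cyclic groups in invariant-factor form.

Answer: M ≅ ℤ/5 ⊕ ℤ/5

Derivation:
rank_ℚ(R)=2; free=2−2=0
SNF(R) diag = [5, 5] → torsion [5, 5]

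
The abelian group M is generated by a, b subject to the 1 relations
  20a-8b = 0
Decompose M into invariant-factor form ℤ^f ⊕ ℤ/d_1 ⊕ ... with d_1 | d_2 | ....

rank_ℚ(R)=1; free=2−1=1
SNF(R) diag = [4] → torsion [4]

Answer: M ≅ ℤ^1 ⊕ ℤ/4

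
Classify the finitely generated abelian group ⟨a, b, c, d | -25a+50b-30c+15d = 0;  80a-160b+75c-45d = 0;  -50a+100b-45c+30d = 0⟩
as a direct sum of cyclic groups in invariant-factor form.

Answer: M ≅ ℤ^1 ⊕ ℤ/5 ⊕ ℤ/15 ⊕ ℤ/15

Derivation:
rank_ℚ(R)=3; free=4−3=1
SNF(R) diag = [5, 15, 15] → torsion [5, 15, 15]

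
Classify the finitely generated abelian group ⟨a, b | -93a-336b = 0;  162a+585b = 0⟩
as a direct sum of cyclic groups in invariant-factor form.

Answer: M ≅ ℤ/3 ⊕ ℤ/9

Derivation:
rank_ℚ(R)=2; free=2−2=0
SNF(R) diag = [3, 9] → torsion [3, 9]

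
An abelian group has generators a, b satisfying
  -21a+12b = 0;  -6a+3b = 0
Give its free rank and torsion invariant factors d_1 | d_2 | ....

rank_ℚ(R)=2; free=2−2=0
SNF(R) diag = [3, 3] → torsion [3, 3]

Answer: M ≅ ℤ/3 ⊕ ℤ/3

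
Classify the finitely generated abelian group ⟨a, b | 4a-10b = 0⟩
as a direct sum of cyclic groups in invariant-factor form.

rank_ℚ(R)=1; free=2−1=1
SNF(R) diag = [2] → torsion [2]

Answer: M ≅ ℤ^1 ⊕ ℤ/2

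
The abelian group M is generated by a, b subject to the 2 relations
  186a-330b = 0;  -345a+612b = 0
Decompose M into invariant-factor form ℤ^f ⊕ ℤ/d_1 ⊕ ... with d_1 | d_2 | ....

rank_ℚ(R)=2; free=2−2=0
SNF(R) diag = [3, 6] → torsion [3, 6]

Answer: M ≅ ℤ/3 ⊕ ℤ/6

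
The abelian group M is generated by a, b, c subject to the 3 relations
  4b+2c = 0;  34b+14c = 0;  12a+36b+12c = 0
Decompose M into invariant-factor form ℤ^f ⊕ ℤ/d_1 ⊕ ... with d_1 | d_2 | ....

rank_ℚ(R)=3; free=3−3=0
SNF(R) diag = [2, 6, 12] → torsion [2, 6, 12]

Answer: M ≅ ℤ/2 ⊕ ℤ/6 ⊕ ℤ/12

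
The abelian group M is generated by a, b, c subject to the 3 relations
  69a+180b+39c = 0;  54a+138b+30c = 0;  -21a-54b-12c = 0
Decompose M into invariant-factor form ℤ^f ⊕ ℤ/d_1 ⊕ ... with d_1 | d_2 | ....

Answer: M ≅ ℤ/3 ⊕ ℤ/3 ⊕ ℤ/6

Derivation:
rank_ℚ(R)=3; free=3−3=0
SNF(R) diag = [3, 3, 6] → torsion [3, 3, 6]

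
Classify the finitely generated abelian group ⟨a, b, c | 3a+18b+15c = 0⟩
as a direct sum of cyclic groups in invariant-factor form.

rank_ℚ(R)=1; free=3−1=2
SNF(R) diag = [3] → torsion [3]

Answer: M ≅ ℤ^2 ⊕ ℤ/3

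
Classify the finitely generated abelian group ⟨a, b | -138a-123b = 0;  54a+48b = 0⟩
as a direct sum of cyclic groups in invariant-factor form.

Answer: M ≅ ℤ/3 ⊕ ℤ/6

Derivation:
rank_ℚ(R)=2; free=2−2=0
SNF(R) diag = [3, 6] → torsion [3, 6]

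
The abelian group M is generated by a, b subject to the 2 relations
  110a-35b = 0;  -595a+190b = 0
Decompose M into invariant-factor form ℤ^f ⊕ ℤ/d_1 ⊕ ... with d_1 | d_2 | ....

rank_ℚ(R)=2; free=2−2=0
SNF(R) diag = [5, 15] → torsion [5, 15]

Answer: M ≅ ℤ/5 ⊕ ℤ/15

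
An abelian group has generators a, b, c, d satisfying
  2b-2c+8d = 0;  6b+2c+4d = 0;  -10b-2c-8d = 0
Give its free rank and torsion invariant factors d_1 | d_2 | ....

rank_ℚ(R)=3; free=4−3=1
SNF(R) diag = [2, 4, 4] → torsion [2, 4, 4]

Answer: M ≅ ℤ^1 ⊕ ℤ/2 ⊕ ℤ/4 ⊕ ℤ/4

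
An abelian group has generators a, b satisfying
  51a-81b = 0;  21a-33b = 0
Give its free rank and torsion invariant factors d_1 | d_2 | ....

rank_ℚ(R)=2; free=2−2=0
SNF(R) diag = [3, 6] → torsion [3, 6]

Answer: M ≅ ℤ/3 ⊕ ℤ/6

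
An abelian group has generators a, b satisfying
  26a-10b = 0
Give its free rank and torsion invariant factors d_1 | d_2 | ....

Answer: M ≅ ℤ^1 ⊕ ℤ/2

Derivation:
rank_ℚ(R)=1; free=2−1=1
SNF(R) diag = [2] → torsion [2]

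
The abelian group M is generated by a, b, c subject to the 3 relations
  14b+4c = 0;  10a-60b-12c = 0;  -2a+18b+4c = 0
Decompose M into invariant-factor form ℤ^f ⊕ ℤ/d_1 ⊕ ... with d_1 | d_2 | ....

rank_ℚ(R)=3; free=3−3=0
SNF(R) diag = [2, 2, 4] → torsion [2, 2, 4]

Answer: M ≅ ℤ/2 ⊕ ℤ/2 ⊕ ℤ/4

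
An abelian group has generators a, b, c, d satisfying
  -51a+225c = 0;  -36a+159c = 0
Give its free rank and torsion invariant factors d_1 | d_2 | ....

Answer: M ≅ ℤ^2 ⊕ ℤ/3 ⊕ ℤ/3

Derivation:
rank_ℚ(R)=2; free=4−2=2
SNF(R) diag = [3, 3] → torsion [3, 3]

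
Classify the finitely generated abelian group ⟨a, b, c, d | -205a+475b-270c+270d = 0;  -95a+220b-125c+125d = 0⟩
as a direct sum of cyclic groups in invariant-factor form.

rank_ℚ(R)=2; free=4−2=2
SNF(R) diag = [5, 5] → torsion [5, 5]

Answer: M ≅ ℤ^2 ⊕ ℤ/5 ⊕ ℤ/5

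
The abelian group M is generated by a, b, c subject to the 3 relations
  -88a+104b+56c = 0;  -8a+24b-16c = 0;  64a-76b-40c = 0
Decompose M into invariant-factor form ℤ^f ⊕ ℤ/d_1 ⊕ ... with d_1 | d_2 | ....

Answer: M ≅ ℤ/4 ⊕ ℤ/8 ⊕ ℤ/8

Derivation:
rank_ℚ(R)=3; free=3−3=0
SNF(R) diag = [4, 8, 8] → torsion [4, 8, 8]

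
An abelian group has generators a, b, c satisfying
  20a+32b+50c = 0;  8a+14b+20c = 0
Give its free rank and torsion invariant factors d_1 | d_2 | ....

rank_ℚ(R)=2; free=3−2=1
SNF(R) diag = [2, 6] → torsion [2, 6]

Answer: M ≅ ℤ^1 ⊕ ℤ/2 ⊕ ℤ/6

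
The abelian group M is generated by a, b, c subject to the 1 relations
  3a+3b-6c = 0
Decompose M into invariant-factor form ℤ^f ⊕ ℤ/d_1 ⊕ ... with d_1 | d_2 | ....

Answer: M ≅ ℤ^2 ⊕ ℤ/3

Derivation:
rank_ℚ(R)=1; free=3−1=2
SNF(R) diag = [3] → torsion [3]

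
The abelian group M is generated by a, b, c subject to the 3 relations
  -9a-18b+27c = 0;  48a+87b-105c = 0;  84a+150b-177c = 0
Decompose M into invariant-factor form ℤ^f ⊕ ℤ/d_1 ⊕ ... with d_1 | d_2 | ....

rank_ℚ(R)=3; free=3−3=0
SNF(R) diag = [3, 9, 9] → torsion [3, 9, 9]

Answer: M ≅ ℤ/3 ⊕ ℤ/9 ⊕ ℤ/9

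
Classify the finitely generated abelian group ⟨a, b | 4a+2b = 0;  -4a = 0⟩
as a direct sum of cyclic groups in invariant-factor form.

Answer: M ≅ ℤ/2 ⊕ ℤ/4

Derivation:
rank_ℚ(R)=2; free=2−2=0
SNF(R) diag = [2, 4] → torsion [2, 4]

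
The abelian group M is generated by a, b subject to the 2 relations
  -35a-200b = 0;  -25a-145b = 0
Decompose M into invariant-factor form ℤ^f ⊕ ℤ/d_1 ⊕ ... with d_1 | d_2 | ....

rank_ℚ(R)=2; free=2−2=0
SNF(R) diag = [5, 15] → torsion [5, 15]

Answer: M ≅ ℤ/5 ⊕ ℤ/15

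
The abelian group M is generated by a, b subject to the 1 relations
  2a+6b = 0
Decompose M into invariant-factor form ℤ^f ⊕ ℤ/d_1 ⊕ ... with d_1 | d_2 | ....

rank_ℚ(R)=1; free=2−1=1
SNF(R) diag = [2] → torsion [2]

Answer: M ≅ ℤ^1 ⊕ ℤ/2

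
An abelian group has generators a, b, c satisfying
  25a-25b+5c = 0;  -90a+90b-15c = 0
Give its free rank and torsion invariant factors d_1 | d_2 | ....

Answer: M ≅ ℤ^1 ⊕ ℤ/5 ⊕ ℤ/15

Derivation:
rank_ℚ(R)=2; free=3−2=1
SNF(R) diag = [5, 15] → torsion [5, 15]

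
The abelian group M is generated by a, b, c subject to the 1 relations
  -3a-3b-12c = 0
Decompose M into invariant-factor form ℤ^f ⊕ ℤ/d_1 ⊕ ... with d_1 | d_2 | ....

Answer: M ≅ ℤ^2 ⊕ ℤ/3

Derivation:
rank_ℚ(R)=1; free=3−1=2
SNF(R) diag = [3] → torsion [3]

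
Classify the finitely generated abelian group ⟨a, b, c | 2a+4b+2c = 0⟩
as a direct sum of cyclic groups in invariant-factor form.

Answer: M ≅ ℤ^2 ⊕ ℤ/2

Derivation:
rank_ℚ(R)=1; free=3−1=2
SNF(R) diag = [2] → torsion [2]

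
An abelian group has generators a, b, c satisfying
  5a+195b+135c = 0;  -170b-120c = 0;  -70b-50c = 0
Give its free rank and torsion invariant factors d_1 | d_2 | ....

rank_ℚ(R)=3; free=3−3=0
SNF(R) diag = [5, 10, 10] → torsion [5, 10, 10]

Answer: M ≅ ℤ/5 ⊕ ℤ/10 ⊕ ℤ/10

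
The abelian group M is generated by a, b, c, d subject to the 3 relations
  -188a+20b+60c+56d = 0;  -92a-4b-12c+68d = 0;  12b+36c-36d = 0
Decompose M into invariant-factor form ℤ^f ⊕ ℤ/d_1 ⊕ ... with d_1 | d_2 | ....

rank_ℚ(R)=3; free=4−3=1
SNF(R) diag = [4, 12, 36] → torsion [4, 12, 36]

Answer: M ≅ ℤ^1 ⊕ ℤ/4 ⊕ ℤ/12 ⊕ ℤ/36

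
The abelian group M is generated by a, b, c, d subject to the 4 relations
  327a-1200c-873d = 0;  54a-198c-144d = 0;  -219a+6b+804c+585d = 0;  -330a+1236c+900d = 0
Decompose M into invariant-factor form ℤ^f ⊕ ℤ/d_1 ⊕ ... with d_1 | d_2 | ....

Answer: M ≅ ℤ/3 ⊕ ℤ/6 ⊕ ℤ/6 ⊕ ℤ/18

Derivation:
rank_ℚ(R)=4; free=4−4=0
SNF(R) diag = [3, 6, 6, 18] → torsion [3, 6, 6, 18]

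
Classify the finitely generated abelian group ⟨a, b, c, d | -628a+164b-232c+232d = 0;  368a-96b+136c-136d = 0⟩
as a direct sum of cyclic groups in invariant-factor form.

Answer: M ≅ ℤ^2 ⊕ ℤ/4 ⊕ ℤ/8

Derivation:
rank_ℚ(R)=2; free=4−2=2
SNF(R) diag = [4, 8] → torsion [4, 8]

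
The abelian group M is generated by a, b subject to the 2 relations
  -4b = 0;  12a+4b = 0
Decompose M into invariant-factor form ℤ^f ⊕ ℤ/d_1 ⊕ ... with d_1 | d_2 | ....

rank_ℚ(R)=2; free=2−2=0
SNF(R) diag = [4, 12] → torsion [4, 12]

Answer: M ≅ ℤ/4 ⊕ ℤ/12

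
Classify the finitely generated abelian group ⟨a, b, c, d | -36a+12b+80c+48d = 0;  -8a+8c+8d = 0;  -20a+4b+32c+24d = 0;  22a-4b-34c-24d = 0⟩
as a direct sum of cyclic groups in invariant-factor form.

Answer: M ≅ ℤ/2 ⊕ ℤ/4 ⊕ ℤ/8 ⊕ ℤ/8

Derivation:
rank_ℚ(R)=4; free=4−4=0
SNF(R) diag = [2, 4, 8, 8] → torsion [2, 4, 8, 8]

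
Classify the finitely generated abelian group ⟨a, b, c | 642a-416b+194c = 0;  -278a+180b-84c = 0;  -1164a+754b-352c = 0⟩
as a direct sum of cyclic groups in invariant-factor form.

rank_ℚ(R)=3; free=3−3=0
SNF(R) diag = [2, 2, 6] → torsion [2, 2, 6]

Answer: M ≅ ℤ/2 ⊕ ℤ/2 ⊕ ℤ/6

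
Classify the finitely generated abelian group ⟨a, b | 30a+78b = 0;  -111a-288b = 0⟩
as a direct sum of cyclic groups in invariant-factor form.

rank_ℚ(R)=2; free=2−2=0
SNF(R) diag = [3, 6] → torsion [3, 6]

Answer: M ≅ ℤ/3 ⊕ ℤ/6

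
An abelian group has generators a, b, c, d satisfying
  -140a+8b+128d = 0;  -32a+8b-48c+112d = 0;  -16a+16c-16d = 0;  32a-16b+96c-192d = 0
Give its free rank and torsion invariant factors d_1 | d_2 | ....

rank_ℚ(R)=4; free=4−4=0
SNF(R) diag = [4, 8, 16, 32] → torsion [4, 8, 16, 32]

Answer: M ≅ ℤ/4 ⊕ ℤ/8 ⊕ ℤ/16 ⊕ ℤ/32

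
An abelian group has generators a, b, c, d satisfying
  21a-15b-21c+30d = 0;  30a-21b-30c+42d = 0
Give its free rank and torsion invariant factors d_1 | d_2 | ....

Answer: M ≅ ℤ^2 ⊕ ℤ/3 ⊕ ℤ/3

Derivation:
rank_ℚ(R)=2; free=4−2=2
SNF(R) diag = [3, 3] → torsion [3, 3]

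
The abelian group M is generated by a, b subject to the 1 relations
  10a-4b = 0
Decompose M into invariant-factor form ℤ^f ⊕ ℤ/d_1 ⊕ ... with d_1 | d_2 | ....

rank_ℚ(R)=1; free=2−1=1
SNF(R) diag = [2] → torsion [2]

Answer: M ≅ ℤ^1 ⊕ ℤ/2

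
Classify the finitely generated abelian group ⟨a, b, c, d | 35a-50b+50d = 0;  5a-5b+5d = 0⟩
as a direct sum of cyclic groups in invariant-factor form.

Answer: M ≅ ℤ^2 ⊕ ℤ/5 ⊕ ℤ/15

Derivation:
rank_ℚ(R)=2; free=4−2=2
SNF(R) diag = [5, 15] → torsion [5, 15]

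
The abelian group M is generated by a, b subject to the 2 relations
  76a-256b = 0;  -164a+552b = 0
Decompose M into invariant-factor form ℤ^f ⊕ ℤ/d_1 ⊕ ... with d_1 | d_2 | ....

rank_ℚ(R)=2; free=2−2=0
SNF(R) diag = [4, 8] → torsion [4, 8]

Answer: M ≅ ℤ/4 ⊕ ℤ/8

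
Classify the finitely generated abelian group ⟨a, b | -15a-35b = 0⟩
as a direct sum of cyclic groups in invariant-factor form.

Answer: M ≅ ℤ^1 ⊕ ℤ/5

Derivation:
rank_ℚ(R)=1; free=2−1=1
SNF(R) diag = [5] → torsion [5]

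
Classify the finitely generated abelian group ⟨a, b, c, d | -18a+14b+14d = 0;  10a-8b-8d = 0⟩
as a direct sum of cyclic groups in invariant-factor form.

rank_ℚ(R)=2; free=4−2=2
SNF(R) diag = [2, 2] → torsion [2, 2]

Answer: M ≅ ℤ^2 ⊕ ℤ/2 ⊕ ℤ/2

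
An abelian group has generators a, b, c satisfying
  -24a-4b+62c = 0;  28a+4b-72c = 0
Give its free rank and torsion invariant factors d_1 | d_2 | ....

rank_ℚ(R)=2; free=3−2=1
SNF(R) diag = [2, 4] → torsion [2, 4]

Answer: M ≅ ℤ^1 ⊕ ℤ/2 ⊕ ℤ/4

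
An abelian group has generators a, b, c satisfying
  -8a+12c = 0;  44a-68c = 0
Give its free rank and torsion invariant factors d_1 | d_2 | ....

Answer: M ≅ ℤ^1 ⊕ ℤ/4 ⊕ ℤ/4

Derivation:
rank_ℚ(R)=2; free=3−2=1
SNF(R) diag = [4, 4] → torsion [4, 4]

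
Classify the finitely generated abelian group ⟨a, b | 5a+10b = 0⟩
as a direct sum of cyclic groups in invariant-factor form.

Answer: M ≅ ℤ^1 ⊕ ℤ/5

Derivation:
rank_ℚ(R)=1; free=2−1=1
SNF(R) diag = [5] → torsion [5]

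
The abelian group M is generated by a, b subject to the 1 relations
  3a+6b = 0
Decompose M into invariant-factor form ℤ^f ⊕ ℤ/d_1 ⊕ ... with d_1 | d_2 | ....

rank_ℚ(R)=1; free=2−1=1
SNF(R) diag = [3] → torsion [3]

Answer: M ≅ ℤ^1 ⊕ ℤ/3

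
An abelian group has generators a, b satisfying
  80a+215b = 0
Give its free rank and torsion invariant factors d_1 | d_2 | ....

rank_ℚ(R)=1; free=2−1=1
SNF(R) diag = [5] → torsion [5]

Answer: M ≅ ℤ^1 ⊕ ℤ/5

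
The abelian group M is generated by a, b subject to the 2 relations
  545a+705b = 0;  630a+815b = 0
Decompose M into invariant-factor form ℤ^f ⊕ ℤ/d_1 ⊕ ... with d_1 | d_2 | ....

rank_ℚ(R)=2; free=2−2=0
SNF(R) diag = [5, 5] → torsion [5, 5]

Answer: M ≅ ℤ/5 ⊕ ℤ/5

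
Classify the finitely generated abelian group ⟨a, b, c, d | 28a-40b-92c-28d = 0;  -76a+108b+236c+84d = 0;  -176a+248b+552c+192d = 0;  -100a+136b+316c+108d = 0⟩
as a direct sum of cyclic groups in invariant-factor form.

Answer: M ≅ ℤ/4 ⊕ ℤ/4 ⊕ ℤ/8 ⊕ ℤ/8

Derivation:
rank_ℚ(R)=4; free=4−4=0
SNF(R) diag = [4, 4, 8, 8] → torsion [4, 4, 8, 8]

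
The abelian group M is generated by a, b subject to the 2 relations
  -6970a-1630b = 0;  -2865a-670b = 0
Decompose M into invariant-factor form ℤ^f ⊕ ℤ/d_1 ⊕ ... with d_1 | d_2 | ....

Answer: M ≅ ℤ/5 ⊕ ℤ/10

Derivation:
rank_ℚ(R)=2; free=2−2=0
SNF(R) diag = [5, 10] → torsion [5, 10]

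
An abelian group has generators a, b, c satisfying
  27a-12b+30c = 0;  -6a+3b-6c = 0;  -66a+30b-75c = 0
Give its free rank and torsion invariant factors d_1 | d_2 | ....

Answer: M ≅ ℤ/3 ⊕ ℤ/3 ⊕ ℤ/3

Derivation:
rank_ℚ(R)=3; free=3−3=0
SNF(R) diag = [3, 3, 3] → torsion [3, 3, 3]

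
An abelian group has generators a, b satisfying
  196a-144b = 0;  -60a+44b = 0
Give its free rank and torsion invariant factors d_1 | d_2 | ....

rank_ℚ(R)=2; free=2−2=0
SNF(R) diag = [4, 4] → torsion [4, 4]

Answer: M ≅ ℤ/4 ⊕ ℤ/4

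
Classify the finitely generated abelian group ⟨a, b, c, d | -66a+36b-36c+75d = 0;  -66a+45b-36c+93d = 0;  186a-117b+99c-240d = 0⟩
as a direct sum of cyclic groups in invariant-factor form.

rank_ℚ(R)=3; free=4−3=1
SNF(R) diag = [3, 9, 27] → torsion [3, 9, 27]

Answer: M ≅ ℤ^1 ⊕ ℤ/3 ⊕ ℤ/9 ⊕ ℤ/27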